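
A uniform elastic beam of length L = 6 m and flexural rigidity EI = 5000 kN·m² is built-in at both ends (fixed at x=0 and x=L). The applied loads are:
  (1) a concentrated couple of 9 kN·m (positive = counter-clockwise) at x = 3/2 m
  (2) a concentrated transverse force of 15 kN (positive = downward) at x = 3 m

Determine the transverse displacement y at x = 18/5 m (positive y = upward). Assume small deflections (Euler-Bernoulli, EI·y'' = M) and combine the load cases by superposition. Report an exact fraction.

Load 1 — applied couple M₀=9 kN·m at a=3/2 m (b=L-a=9/2):
  y_1 = (R_Ax³/6 - M_Ax²/2 - M₀(x-a)²/2)/EI  [x>a] with R_A=27/16, M_A=-27/16 = ((27/16)·(18/5)³/6 - (-27/16)·(18/5)²/2 - 9·((18/5)-(3/2))²/2)/5000 = 1053/1250000 m
Load 2 — point force P=15 kN at a=3 m (b=L-a=3):
  y_2 = -Pa²(L-x)²(3bL-(3b+a)(L-x))/(6L³EI)  [x>a] = -15·3²·(6-(18/5))²·(3·3·6-(3·3+3)·(6-(18/5)))/(6·6³·5000) = -189/62500 m
Superposition: y = Σ y_i = -2727/1250000 m ≈ -0.002182 m

y(18/5) = -2727/1250000 m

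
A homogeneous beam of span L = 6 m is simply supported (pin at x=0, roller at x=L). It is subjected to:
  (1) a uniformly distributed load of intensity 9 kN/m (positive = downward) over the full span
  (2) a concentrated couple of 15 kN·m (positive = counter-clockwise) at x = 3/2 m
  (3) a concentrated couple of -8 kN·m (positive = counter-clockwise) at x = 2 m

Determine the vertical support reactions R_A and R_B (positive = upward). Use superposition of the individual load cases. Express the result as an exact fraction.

R_A = 169/6 kN, R_B = 155/6 kN

Load 1 — uniform load w=9 kN/m over full span:
  R_A = wL/2 = 9·6/2 = 27 kN
  R_B = wL/2 = 9·6/2 = 27 kN
Load 2 — applied couple M₀=15 kN·m at a=3/2 m (b=L-a=9/2):
  R_A = M₀/L = 15/6 = 5/2 kN
  R_B = -M₀/L = -15/6 = -5/2 kN
Load 3 — applied couple M₀=-8 kN·m at a=2 m (b=L-a=4):
  R_A = M₀/L = (-8)/6 = -4/3 kN
  R_B = -M₀/L = -(-8)/6 = 4/3 kN
Superposition: R_A = 169/6 kN, R_B = 155/6 kN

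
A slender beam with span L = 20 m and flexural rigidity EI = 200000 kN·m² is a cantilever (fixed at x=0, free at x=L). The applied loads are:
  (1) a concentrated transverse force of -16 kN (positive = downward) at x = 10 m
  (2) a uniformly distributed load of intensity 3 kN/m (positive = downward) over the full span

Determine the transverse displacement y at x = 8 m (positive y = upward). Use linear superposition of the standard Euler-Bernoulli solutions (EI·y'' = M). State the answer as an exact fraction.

y(8) = -508/9375 m

Load 1 — point force P=-16 kN at a=10 m (b=L-a=10):
  y_1 = -Px²(3a-x)/(6EI)  [x≤a] = -(-16)·8²·(3·10-8)/(6·200000) = 176/9375 m
Load 2 — uniform load w=3 kN/m over full span:
  y_2 = -wx²(x²-4Lx+6L²)/(24EI) = -3·8²·(8²-4·20·8+6·20²)/(24·200000) = -228/3125 m
Superposition: y = Σ y_i = -508/9375 m ≈ -0.054187 m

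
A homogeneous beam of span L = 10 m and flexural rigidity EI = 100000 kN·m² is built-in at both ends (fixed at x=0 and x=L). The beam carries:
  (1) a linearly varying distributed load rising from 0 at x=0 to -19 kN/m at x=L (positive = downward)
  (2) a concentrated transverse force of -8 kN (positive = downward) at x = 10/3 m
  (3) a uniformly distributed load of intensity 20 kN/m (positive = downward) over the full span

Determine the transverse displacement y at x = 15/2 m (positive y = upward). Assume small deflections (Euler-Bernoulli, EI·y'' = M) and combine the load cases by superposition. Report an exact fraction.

Load 1 — triangular load w₀=-19 kN/m (0→w₀ over full span):
  y_1 = -w₀x²(L-x)²(x+2L)/(120LEI) = -(-19)·(15/2)²·(10-(15/2))²·((15/2)+2·10)/(120·10·100000) = 627/409600 m
Load 2 — point force P=-8 kN at a=10/3 m (b=L-a=20/3):
  y_2 = -Pa²(L-x)²(3bL-(3b+a)(L-x))/(6L³EI)  [x>a] = -(-8)·(10/3)²·(10-(15/2))²·(3·(20/3)·10-(3·(20/3)+(10/3))·(10-(15/2)))/(6·10³·100000) = 17/129600 m
Load 3 — uniform load w=20 kN/m over full span:
  y_3 = -wx²(L-x)²/(24EI) = -20·(15/2)²·(10-(15/2))²/(24·100000) = -3/1024 m
Superposition: y = Σ y_i = -42061/33177600 m ≈ -0.001268 m

y(15/2) = -42061/33177600 m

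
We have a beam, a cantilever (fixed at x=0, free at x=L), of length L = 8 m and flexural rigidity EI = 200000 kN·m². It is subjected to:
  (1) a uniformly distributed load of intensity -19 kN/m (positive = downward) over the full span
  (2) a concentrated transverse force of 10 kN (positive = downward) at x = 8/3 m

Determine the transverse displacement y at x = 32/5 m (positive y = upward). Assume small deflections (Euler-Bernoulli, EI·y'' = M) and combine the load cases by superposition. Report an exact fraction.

y(32/5) = 5492104/158203125 m

Load 1 — uniform load w=-19 kN/m over full span:
  y_1 = -wx²(x²-4Lx+6L²)/(24EI) = -(-19)·(32/5)²·((32/5)²-4·8·(32/5)+6·8²)/(24·200000) = 209152/5859375 m
Load 2 — point force P=10 kN at a=8/3 m (b=L-a=16/3):
  y_2 = -Pa²(3x-a)/(6EI)  [x>a] = -10·(8/3)²·(3·(32/5)-(8/3))/(6·200000) = -248/253125 m
Superposition: y = Σ y_i = 5492104/158203125 m ≈ 0.034716 m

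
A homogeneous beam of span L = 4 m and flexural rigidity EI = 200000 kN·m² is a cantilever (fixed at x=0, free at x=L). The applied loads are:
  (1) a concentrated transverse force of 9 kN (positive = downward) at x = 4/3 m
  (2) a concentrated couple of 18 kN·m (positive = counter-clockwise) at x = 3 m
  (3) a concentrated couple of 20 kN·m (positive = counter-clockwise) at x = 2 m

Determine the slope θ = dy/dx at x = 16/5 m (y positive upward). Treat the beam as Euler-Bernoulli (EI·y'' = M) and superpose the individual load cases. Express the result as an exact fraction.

Load 1 — point force P=9 kN at a=4/3 m (b=L-a=8/3):
  θ_1 = -Pa²/(2EI)  [x>a] = -9·(4/3)²/(2·200000) = -1/25000 rad
Load 2 — applied couple M₀=18 kN·m at a=3 m (b=L-a=1):
  θ_2 = M₀a/EI  [x>a] = 18·3/200000 = 27/100000 rad
Load 3 — applied couple M₀=20 kN·m at a=2 m (b=L-a=2):
  θ_3 = M₀a/EI  [x>a] = 20·2/200000 = 1/5000 rad
Superposition: θ = Σ θ_i = 43/100000 rad ≈ 0.000430 rad

θ(16/5) = 43/100000 rad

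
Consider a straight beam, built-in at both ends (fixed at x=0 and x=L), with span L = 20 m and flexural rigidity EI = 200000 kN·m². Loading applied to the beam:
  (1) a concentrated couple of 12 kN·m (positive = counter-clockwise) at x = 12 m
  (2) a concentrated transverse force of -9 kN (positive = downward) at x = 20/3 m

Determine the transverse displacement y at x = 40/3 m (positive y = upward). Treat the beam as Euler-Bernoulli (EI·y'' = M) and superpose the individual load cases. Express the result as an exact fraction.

Load 1 — applied couple M₀=12 kN·m at a=12 m (b=L-a=8):
  y_1 = (R_Ax³/6 - M_Ax²/2 - M₀(x-a)²/2)/EI  [x>a] with R_A=108/125, M_A=96/25 = ((108/125)·(40/3)³/6 - (96/25)·(40/3)²/2 - 12·((40/3)-12)²/2)/200000 = -1/18750 m
Load 2 — point force P=-9 kN at a=20/3 m (b=L-a=40/3):
  y_2 = -Pa²(L-x)²(3bL-(3b+a)(L-x))/(6L³EI)  [x>a] = -(-9)·(20/3)²·(20-(40/3))²·(3·(40/3)·20-(3·(40/3)+(20/3))·(20-(40/3)))/(6·20³·200000) = 11/12150 m
Superposition: y = Σ y_i = 647/759375 m ≈ 0.000852 m

y(40/3) = 647/759375 m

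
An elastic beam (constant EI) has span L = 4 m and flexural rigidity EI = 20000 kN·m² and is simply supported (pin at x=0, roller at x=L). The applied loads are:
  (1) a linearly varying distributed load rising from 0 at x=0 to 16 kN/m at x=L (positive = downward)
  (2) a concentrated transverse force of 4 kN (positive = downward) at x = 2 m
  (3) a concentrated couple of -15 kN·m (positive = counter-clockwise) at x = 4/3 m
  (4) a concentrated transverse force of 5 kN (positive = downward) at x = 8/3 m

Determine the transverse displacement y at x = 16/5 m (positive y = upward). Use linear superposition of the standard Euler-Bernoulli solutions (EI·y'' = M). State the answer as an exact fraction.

Load 1 — triangular load w₀=16 kN/m (0→w₀ over full span):
  y_1 = -w₀x(7L⁴-10L²x²+3x⁴)/(360LEI) = -16·(16/5)·(7·4⁴-10·4²·(16/5)²+3·(16/5)⁴)/(360·4·20000) = -8128/9765625 m
Load 2 — point force P=4 kN at a=2 m (b=L-a=2):
  y_2 = -Pa(L-x)(2Lx-a²-x²)/(6LEI)  [x>a] = -4·2·(4-(16/5))·(2·4·(16/5)-2²-(16/5)²)/(6·4·20000) = -71/468750 m
Load 3 — applied couple M₀=-15 kN·m at a=4/3 m (b=L-a=8/3):
  y_3 = (M₀x³/(6L)-M₀(x-a)²/2+C₁x)/EI  [x>a] with C₁=M₀(3b²-L²)/(6L)=-10/3 = ((-15)·(16/5)³/(6·4)-(-15)·((16/5)-(4/3))²/2+(-10/3)·(16/5))/20000 = -47/187500 m
Load 4 — point force P=5 kN at a=8/3 m (b=L-a=4/3):
  y_4 = -Pa(L-x)(2Lx-a²-x²)/(6LEI)  [x>a] = -5·(8/3)·(4-(16/5))·(2·4·(16/5)-(8/3)²-(16/5)²)/(6·4·20000) = -232/1265625 m
Superposition: y = Σ y_i = -4485847/3164062500 m ≈ -0.001418 m

y(16/5) = -4485847/3164062500 m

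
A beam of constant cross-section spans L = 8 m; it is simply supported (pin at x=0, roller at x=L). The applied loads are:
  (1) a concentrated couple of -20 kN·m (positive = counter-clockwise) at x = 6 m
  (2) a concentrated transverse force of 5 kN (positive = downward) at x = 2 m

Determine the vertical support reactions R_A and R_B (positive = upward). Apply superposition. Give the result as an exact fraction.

Load 1 — applied couple M₀=-20 kN·m at a=6 m (b=L-a=2):
  R_A = M₀/L = (-20)/8 = -5/2 kN
  R_B = -M₀/L = -(-20)/8 = 5/2 kN
Load 2 — point force P=5 kN at a=2 m (b=L-a=6):
  R_A = Pb/L = 5·6/8 = 15/4 kN
  R_B = Pa/L = 5·2/8 = 5/4 kN
Superposition: R_A = 5/4 kN, R_B = 15/4 kN

R_A = 5/4 kN, R_B = 15/4 kN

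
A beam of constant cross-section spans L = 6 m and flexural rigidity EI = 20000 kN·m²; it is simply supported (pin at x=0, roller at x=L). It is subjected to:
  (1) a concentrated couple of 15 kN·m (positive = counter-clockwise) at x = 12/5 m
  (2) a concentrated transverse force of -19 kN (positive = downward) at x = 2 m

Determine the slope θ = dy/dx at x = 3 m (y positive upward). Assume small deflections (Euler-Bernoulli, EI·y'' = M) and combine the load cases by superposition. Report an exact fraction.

θ(3) = -329/3600000 rad

Load 1 — applied couple M₀=15 kN·m at a=12/5 m (b=L-a=18/5):
  θ_1 = (M₀x²/(2L)-M₀(x-a)+C₁)/EI  [x>a] with C₁=M₀(3b²-L²)/(6L)=6/5 = (15·3²/(2·6)-15·(3-(12/5))+(6/5))/20000 = 69/400000 rad
Load 2 — point force P=-19 kN at a=2 m (b=L-a=4):
  θ_2 = -Pa(2L²-6Lx+3x²+a²)/(6LEI)  [x>a] = -(-19)·2·(2·6²-6·6·3+3·3²+2²)/(6·6·20000) = -19/72000 rad
Superposition: θ = Σ θ_i = -329/3600000 rad ≈ -0.000091 rad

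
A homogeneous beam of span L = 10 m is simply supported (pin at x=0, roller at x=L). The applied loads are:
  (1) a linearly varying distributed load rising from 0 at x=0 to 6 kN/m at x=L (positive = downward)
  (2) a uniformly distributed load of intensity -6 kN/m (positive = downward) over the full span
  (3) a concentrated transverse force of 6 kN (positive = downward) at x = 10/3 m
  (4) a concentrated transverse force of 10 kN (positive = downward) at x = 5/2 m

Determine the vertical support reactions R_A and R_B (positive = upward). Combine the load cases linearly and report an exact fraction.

R_A = -17/2 kN, R_B = -11/2 kN

Load 1 — triangular load w₀=6 kN/m (0→w₀ over full span):
  R_A = w₀L/6 = 6·10/6 = 10 kN
  R_B = w₀L/3 = 6·10/3 = 20 kN
Load 2 — uniform load w=-6 kN/m over full span:
  R_A = wL/2 = (-6)·10/2 = -30 kN
  R_B = wL/2 = (-6)·10/2 = -30 kN
Load 3 — point force P=6 kN at a=10/3 m (b=L-a=20/3):
  R_A = Pb/L = 6·(20/3)/10 = 4 kN
  R_B = Pa/L = 6·(10/3)/10 = 2 kN
Load 4 — point force P=10 kN at a=5/2 m (b=L-a=15/2):
  R_A = Pb/L = 10·(15/2)/10 = 15/2 kN
  R_B = Pa/L = 10·(5/2)/10 = 5/2 kN
Superposition: R_A = -17/2 kN, R_B = -11/2 kN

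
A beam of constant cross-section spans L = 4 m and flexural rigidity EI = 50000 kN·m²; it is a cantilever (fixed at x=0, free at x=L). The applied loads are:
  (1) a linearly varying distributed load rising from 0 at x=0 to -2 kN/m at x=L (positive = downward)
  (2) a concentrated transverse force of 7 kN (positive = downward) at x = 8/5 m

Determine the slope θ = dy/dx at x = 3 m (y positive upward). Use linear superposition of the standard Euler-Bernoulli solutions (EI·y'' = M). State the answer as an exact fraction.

θ(3) = 2691/20000000 rad

Load 1 — triangular load w₀=-2 kN/m (0→w₀ over full span):
  θ_1 = (w₀Lx²/4-w₀L²x/3-w₀x⁴/(24L))/EI = ((-2)·4·3²/4-(-2)·4²·3/3-(-2)·3⁴/(24·4))/50000 = 251/800000 rad
Load 2 — point force P=7 kN at a=8/5 m (b=L-a=12/5):
  θ_2 = -Pa²/(2EI)  [x>a] = -7·(8/5)²/(2·50000) = -14/78125 rad
Superposition: θ = Σ θ_i = 2691/20000000 rad ≈ 0.000135 rad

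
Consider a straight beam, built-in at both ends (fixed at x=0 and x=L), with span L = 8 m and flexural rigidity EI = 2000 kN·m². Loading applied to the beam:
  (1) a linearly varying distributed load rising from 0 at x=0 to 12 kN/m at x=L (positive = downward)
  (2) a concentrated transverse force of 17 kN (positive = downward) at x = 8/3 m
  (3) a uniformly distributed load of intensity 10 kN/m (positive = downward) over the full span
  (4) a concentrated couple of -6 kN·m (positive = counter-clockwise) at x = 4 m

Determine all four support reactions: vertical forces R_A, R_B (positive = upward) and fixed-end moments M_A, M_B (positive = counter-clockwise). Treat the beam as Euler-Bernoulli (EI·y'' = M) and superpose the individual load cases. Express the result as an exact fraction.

Load 1 — triangular load w₀=12 kN/m (0→w₀ over full span):
  R_A = 3w₀L/20 = 3·12·8/20 = 72/5 kN
  M_A = w₀L²/30 = 12·8²/30 = 128/5 kN·m
  R_B = 7w₀L/20 = 7·12·8/20 = 168/5 kN
  M_B = -w₀L²/20 = -12·8²/20 = -192/5 kN·m
Load 2 — point force P=17 kN at a=8/3 m (b=L-a=16/3):
  R_A = Pb²(3a+b)/L³ = 17·(16/3)²·(3·(8/3)+(16/3))/8³ = 340/27 kN
  M_A = Pab²/L² = 17·(8/3)·(16/3)²/8² = 544/27 kN·m
  R_B = Pa²(a+3b)/L³ = 17·(8/3)²·((8/3)+3·(16/3))/8³ = 119/27 kN
  M_B = -Pa²b/L² = -17·(8/3)²·(16/3)/8² = -272/27 kN·m
Load 3 — uniform load w=10 kN/m over full span:
  R_A = wL/2 = 10·8/2 = 40 kN
  M_A = wL²/12 = 10·8²/12 = 160/3 kN·m
  R_B = wL/2 = 10·8/2 = 40 kN
  M_B = -wL²/12 = -10·8²/12 = -160/3 kN·m
Load 4 — applied couple M₀=-6 kN·m at a=4 m (b=L-a=4):
  R_A = 6M₀ab/L³ = 6·(-6)·4·4/8³ = -9/8 kN
  M_A = M₀b(2a-b)/L² = (-6)·4·(2·4-4)/8² = -3/2 kN·m
  R_B = -6M₀ab/L³ = -6·(-6)·4·4/8³ = 9/8 kN
  M_B = M₀a(2b-a)/L² = (-6)·4·(2·4-4)/8² = -3/2 kN·m
Superposition: R_A = 71137/1080 kN, M_A = 26347/270 kN·m, R_B = 85463/1080 kN, M_B = -27893/270 kN·m

R_A = 71137/1080 kN, M_A = 26347/270 kN·m, R_B = 85463/1080 kN, M_B = -27893/270 kN·m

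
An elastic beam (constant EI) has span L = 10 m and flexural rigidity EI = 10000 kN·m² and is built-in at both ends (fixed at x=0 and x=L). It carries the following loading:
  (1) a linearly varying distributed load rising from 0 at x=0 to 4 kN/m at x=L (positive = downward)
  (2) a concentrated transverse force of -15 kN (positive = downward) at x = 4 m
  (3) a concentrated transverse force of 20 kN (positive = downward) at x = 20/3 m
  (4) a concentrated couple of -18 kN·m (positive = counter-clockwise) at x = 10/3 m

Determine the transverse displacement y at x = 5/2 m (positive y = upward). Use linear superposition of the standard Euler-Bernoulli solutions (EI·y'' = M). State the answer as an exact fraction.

y(5/2) = -9631/4147200 m

Load 1 — triangular load w₀=4 kN/m (0→w₀ over full span):
  y_1 = -w₀x²(L-x)²(x+2L)/(120LEI) = -4·(5/2)²·(10-(5/2))²·((5/2)+2·10)/(120·10·10000) = -27/10240 m
Load 2 — point force P=-15 kN at a=4 m (b=L-a=6):
  y_2 = -Pb²x²(3aL-(3a+b)x)/(6L³EI)  [x≤a] = -(-15)·6²·(5/2)²·(3·4·10-(3·4+6)·(5/2))/(6·10³·10000) = 27/6400 m
Load 3 — point force P=20 kN at a=20/3 m (b=L-a=10/3):
  y_3 = -Pb²x²(3aL-(3a+b)x)/(6L³EI)  [x≤a] = -20·(10/3)²·(5/2)²·(3·(20/3)·10-(3·(20/3)+(10/3))·(5/2))/(6·10³·10000) = -17/5184 m
Load 4 — applied couple M₀=-18 kN·m at a=10/3 m (b=L-a=20/3):
  y_4 = (R_Ax³/6 - M_Ax²/2)/EI  [x≤a] with R_A=-12/5, M_A=0 = ((-12/5)·(5/2)³/6 - 0·(5/2)²/2)/10000 = -1/1600 m
Superposition: y = Σ y_i = -9631/4147200 m ≈ -0.002322 m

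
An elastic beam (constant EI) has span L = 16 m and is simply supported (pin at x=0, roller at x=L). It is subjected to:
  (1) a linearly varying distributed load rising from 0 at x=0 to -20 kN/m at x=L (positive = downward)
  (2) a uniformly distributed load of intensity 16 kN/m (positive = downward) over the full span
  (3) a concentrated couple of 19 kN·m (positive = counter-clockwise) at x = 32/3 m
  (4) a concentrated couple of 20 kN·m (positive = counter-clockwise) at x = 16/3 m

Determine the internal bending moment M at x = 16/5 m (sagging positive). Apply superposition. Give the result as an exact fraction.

M(16/5) = 4291/25 kN·m

Load 1 — triangular load w₀=-20 kN/m (0→w₀ over full span):
  M_1 = w₀Lx/6 - w₀x³/(6L) = (-20)·16·(16/5)/6 - (-20)·(16/5)³/(6·16) = -4096/25 kN·m
Load 2 — uniform load w=16 kN/m over full span:
  M_2 = wx(L-x)/2 = 16·(16/5)·(16-(16/5))/2 = 8192/25 kN·m
Load 3 — applied couple M₀=19 kN·m at a=32/3 m (b=L-a=16/3):
  M_3 = M₀x/L  [x≤a] = 19·(16/5)/16 = 19/5 kN·m
Load 4 — applied couple M₀=20 kN·m at a=16/3 m (b=L-a=32/3):
  M_4 = M₀x/L  [x≤a] = 20·(16/5)/16 = 4 kN·m
Superposition: M = Σ M_i = 4291/25 kN·m ≈ 171.640000 kN·m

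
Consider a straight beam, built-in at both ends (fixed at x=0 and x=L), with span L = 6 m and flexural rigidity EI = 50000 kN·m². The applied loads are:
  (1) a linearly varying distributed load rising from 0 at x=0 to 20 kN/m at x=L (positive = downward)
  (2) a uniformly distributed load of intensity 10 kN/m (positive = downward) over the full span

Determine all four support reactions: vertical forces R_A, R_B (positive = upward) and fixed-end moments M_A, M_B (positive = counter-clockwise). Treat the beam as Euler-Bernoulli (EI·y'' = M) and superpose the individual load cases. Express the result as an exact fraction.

R_A = 48 kN, M_A = 54 kN·m, R_B = 72 kN, M_B = -66 kN·m

Load 1 — triangular load w₀=20 kN/m (0→w₀ over full span):
  R_A = 3w₀L/20 = 3·20·6/20 = 18 kN
  M_A = w₀L²/30 = 20·6²/30 = 24 kN·m
  R_B = 7w₀L/20 = 7·20·6/20 = 42 kN
  M_B = -w₀L²/20 = -20·6²/20 = -36 kN·m
Load 2 — uniform load w=10 kN/m over full span:
  R_A = wL/2 = 10·6/2 = 30 kN
  M_A = wL²/12 = 10·6²/12 = 30 kN·m
  R_B = wL/2 = 10·6/2 = 30 kN
  M_B = -wL²/12 = -10·6²/12 = -30 kN·m
Superposition: R_A = 48 kN, M_A = 54 kN·m, R_B = 72 kN, M_B = -66 kN·m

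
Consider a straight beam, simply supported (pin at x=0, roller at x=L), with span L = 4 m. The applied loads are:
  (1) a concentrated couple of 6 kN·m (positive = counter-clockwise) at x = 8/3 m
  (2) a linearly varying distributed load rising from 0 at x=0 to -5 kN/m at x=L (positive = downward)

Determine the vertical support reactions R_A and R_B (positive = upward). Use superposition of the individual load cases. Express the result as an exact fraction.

R_A = -11/6 kN, R_B = -49/6 kN

Load 1 — applied couple M₀=6 kN·m at a=8/3 m (b=L-a=4/3):
  R_A = M₀/L = 6/4 = 3/2 kN
  R_B = -M₀/L = -6/4 = -3/2 kN
Load 2 — triangular load w₀=-5 kN/m (0→w₀ over full span):
  R_A = w₀L/6 = (-5)·4/6 = -10/3 kN
  R_B = w₀L/3 = (-5)·4/3 = -20/3 kN
Superposition: R_A = -11/6 kN, R_B = -49/6 kN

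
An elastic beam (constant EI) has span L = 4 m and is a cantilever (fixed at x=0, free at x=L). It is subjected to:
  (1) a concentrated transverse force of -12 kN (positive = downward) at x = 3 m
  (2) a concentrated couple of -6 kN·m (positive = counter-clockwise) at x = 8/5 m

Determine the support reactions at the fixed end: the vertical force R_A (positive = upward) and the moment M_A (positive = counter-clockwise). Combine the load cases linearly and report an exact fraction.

R_A = -12 kN, M_A = -30 kN·m

Load 1 — point force P=-12 kN at a=3 m (b=L-a=1):
  R_A = P = (-12) = -12 kN
  M_A = Pa = (-12)·3 = -36 kN·m
Load 2 — applied couple M₀=-6 kN·m at a=8/5 m (b=L-a=12/5):
  R_A = 0 kN
  M_A = -M₀ = -(-6) = 6 kN·m
Superposition: R_A = -12 kN, M_A = -30 kN·m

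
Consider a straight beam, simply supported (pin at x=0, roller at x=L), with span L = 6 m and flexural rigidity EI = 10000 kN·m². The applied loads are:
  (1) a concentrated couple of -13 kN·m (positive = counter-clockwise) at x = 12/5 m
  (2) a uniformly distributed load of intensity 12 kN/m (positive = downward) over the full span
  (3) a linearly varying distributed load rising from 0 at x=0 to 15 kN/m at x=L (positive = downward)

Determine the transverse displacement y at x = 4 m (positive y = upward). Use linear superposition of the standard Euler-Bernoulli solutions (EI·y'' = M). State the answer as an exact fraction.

y(4) = -16873/562500 m

Load 1 — applied couple M₀=-13 kN·m at a=12/5 m (b=L-a=18/5):
  y_1 = (M₀x³/(6L)-M₀(x-a)²/2+C₁x)/EI  [x>a] with C₁=M₀(3b²-L²)/(6L)=-26/25 = ((-13)·4³/(6·6)-(-13)·(4-(12/5))²/2+(-26/25)·4)/10000 = -299/281250 m
Load 2 — uniform load w=12 kN/m over full span:
  y_2 = -wx(L³-2Lx²+x³)/(24EI) = -12·4·(6³-2·6·4²+4³)/(24·10000) = -11/625 m
Load 3 — triangular load w₀=15 kN/m (0→w₀ over full span):
  y_3 = -w₀x(7L⁴-10L²x²+3x⁴)/(360LEI) = -15·4·(7·6⁴-10·6²·4²+3·4⁴)/(360·6·10000) = -17/1500 m
Superposition: y = Σ y_i = -16873/562500 m ≈ -0.029996 m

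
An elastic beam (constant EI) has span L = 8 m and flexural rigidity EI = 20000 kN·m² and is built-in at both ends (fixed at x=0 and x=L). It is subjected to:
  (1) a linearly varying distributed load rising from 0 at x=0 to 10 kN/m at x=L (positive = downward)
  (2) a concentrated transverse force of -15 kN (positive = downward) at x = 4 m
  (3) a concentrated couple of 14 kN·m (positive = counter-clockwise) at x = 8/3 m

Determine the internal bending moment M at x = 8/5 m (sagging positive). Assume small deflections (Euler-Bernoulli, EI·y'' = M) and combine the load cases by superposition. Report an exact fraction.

M(8/5) = 281/75 kN·m

Load 1 — triangular load w₀=10 kN/m (0→w₀ over full span):
  M_1 = 3w₀Lx/20 - w₀L²/30 - w₀x³/(6L) = 3·10·8·(8/5)/20 - 10·8²/30 - 10·(8/5)³/(6·8) = -224/75 kN·m
Load 2 — point force P=-15 kN at a=4 m (b=L-a=4):
  M_2 = Pb²(3a+b)x/L³ - Pab²/L²  [x≤a] = (-15)·4²·(3·4+4)·(8/5)/8³ - (-15)·4·4²/8² = 3 kN·m
Load 3 — applied couple M₀=14 kN·m at a=8/3 m (b=L-a=16/3):
  M_3 = R_Ax - M_A  [x≤a] with R_A=7/3, M_A=0 = (7/3)·(8/5) - 0 = 56/15 kN·m
Superposition: M = Σ M_i = 281/75 kN·m ≈ 3.746667 kN·m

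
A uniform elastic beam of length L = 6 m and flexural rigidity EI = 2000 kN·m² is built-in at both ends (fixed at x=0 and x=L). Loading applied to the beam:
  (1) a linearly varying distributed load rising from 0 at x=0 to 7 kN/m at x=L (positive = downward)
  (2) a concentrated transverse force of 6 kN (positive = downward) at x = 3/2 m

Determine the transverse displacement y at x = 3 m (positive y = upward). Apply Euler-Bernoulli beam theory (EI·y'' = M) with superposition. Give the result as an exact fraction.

y(3) = -243/32000 m

Load 1 — triangular load w₀=7 kN/m (0→w₀ over full span):
  y_1 = -w₀x²(L-x)²(x+2L)/(120LEI) = -7·3²·(6-3)²·(3+2·6)/(120·6·2000) = -189/32000 m
Load 2 — point force P=6 kN at a=3/2 m (b=L-a=9/2):
  y_2 = -Pa²(L-x)²(3bL-(3b+a)(L-x))/(6L³EI)  [x>a] = -6·(3/2)²·(6-3)²·(3·(9/2)·6-(3·(9/2)+(3/2))·(6-3))/(6·6³·2000) = -27/16000 m
Superposition: y = Σ y_i = -243/32000 m ≈ -0.007594 m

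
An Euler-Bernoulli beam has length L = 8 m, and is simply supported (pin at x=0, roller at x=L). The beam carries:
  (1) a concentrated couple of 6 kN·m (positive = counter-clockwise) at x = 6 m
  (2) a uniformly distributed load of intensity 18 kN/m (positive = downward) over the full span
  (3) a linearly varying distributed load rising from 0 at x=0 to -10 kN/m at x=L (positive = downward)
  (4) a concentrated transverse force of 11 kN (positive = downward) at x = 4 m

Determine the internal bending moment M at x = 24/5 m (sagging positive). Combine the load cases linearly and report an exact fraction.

Load 1 — applied couple M₀=6 kN·m at a=6 m (b=L-a=2):
  M_1 = M₀x/L  [x≤a] = 6·(24/5)/8 = 18/5 kN·m
Load 2 — uniform load w=18 kN/m over full span:
  M_2 = wx(L-x)/2 = 18·(24/5)·(8-(24/5))/2 = 3456/25 kN·m
Load 3 — triangular load w₀=-10 kN/m (0→w₀ over full span):
  M_3 = w₀Lx/6 - w₀x³/(6L) = (-10)·8·(24/5)/6 - (-10)·(24/5)³/(6·8) = -1024/25 kN·m
Load 4 — point force P=11 kN at a=4 m (b=L-a=4):
  M_4 = Pa(L-x)/L  [x>a] = 11·4·(8-(24/5))/8 = 88/5 kN·m
Superposition: M = Σ M_i = 2962/25 kN·m ≈ 118.480000 kN·m

M(24/5) = 2962/25 kN·m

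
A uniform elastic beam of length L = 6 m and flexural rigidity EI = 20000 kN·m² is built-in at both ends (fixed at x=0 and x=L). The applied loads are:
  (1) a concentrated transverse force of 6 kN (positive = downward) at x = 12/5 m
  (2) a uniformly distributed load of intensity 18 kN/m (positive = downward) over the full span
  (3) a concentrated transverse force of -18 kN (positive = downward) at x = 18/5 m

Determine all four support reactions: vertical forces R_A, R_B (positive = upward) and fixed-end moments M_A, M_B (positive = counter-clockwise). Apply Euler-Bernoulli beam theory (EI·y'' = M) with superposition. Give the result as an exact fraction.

R_A = 6444/125 kN, M_A = 6102/125 kN·m, R_B = 5556/125 kN, M_B = -5238/125 kN·m

Load 1 — point force P=6 kN at a=12/5 m (b=L-a=18/5):
  R_A = Pb²(3a+b)/L³ = 6·(18/5)²·(3·(12/5)+(18/5))/6³ = 486/125 kN
  M_A = Pab²/L² = 6·(12/5)·(18/5)²/6² = 648/125 kN·m
  R_B = Pa²(a+3b)/L³ = 6·(12/5)²·((12/5)+3·(18/5))/6³ = 264/125 kN
  M_B = -Pa²b/L² = -6·(12/5)²·(18/5)/6² = -432/125 kN·m
Load 2 — uniform load w=18 kN/m over full span:
  R_A = wL/2 = 18·6/2 = 54 kN
  M_A = wL²/12 = 18·6²/12 = 54 kN·m
  R_B = wL/2 = 18·6/2 = 54 kN
  M_B = -wL²/12 = -18·6²/12 = -54 kN·m
Load 3 — point force P=-18 kN at a=18/5 m (b=L-a=12/5):
  R_A = Pb²(3a+b)/L³ = (-18)·(12/5)²·(3·(18/5)+(12/5))/6³ = -792/125 kN
  M_A = Pab²/L² = (-18)·(18/5)·(12/5)²/6² = -1296/125 kN·m
  R_B = Pa²(a+3b)/L³ = (-18)·(18/5)²·((18/5)+3·(12/5))/6³ = -1458/125 kN
  M_B = -Pa²b/L² = -(-18)·(18/5)²·(12/5)/6² = 1944/125 kN·m
Superposition: R_A = 6444/125 kN, M_A = 6102/125 kN·m, R_B = 5556/125 kN, M_B = -5238/125 kN·m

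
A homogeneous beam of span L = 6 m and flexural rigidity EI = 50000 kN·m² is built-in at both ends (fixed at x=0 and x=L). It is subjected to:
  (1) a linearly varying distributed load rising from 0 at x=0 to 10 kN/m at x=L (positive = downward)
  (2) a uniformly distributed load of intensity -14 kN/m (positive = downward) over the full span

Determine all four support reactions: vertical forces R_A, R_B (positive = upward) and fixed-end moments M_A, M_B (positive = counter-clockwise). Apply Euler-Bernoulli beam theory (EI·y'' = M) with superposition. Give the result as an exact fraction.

R_A = -33 kN, M_A = -30 kN·m, R_B = -21 kN, M_B = 24 kN·m

Load 1 — triangular load w₀=10 kN/m (0→w₀ over full span):
  R_A = 3w₀L/20 = 3·10·6/20 = 9 kN
  M_A = w₀L²/30 = 10·6²/30 = 12 kN·m
  R_B = 7w₀L/20 = 7·10·6/20 = 21 kN
  M_B = -w₀L²/20 = -10·6²/20 = -18 kN·m
Load 2 — uniform load w=-14 kN/m over full span:
  R_A = wL/2 = (-14)·6/2 = -42 kN
  M_A = wL²/12 = (-14)·6²/12 = -42 kN·m
  R_B = wL/2 = (-14)·6/2 = -42 kN
  M_B = -wL²/12 = -(-14)·6²/12 = 42 kN·m
Superposition: R_A = -33 kN, M_A = -30 kN·m, R_B = -21 kN, M_B = 24 kN·m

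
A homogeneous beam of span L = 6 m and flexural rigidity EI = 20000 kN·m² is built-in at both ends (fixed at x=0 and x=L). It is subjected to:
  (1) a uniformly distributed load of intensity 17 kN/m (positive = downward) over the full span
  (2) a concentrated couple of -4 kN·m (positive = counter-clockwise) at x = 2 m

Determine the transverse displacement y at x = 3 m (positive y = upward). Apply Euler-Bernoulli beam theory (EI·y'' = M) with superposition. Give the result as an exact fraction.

y(3) = -19/6400 m

Load 1 — uniform load w=17 kN/m over full span:
  y_1 = -wx²(L-x)²/(24EI) = -17·3²·(6-3)²/(24·20000) = -459/160000 m
Load 2 — applied couple M₀=-4 kN·m at a=2 m (b=L-a=4):
  y_2 = (R_Ax³/6 - M_Ax²/2 - M₀(x-a)²/2)/EI  [x>a] with R_A=-8/9, M_A=0 = ((-8/9)·3³/6 - 0·3²/2 - (-4)·(3-2)²/2)/20000 = -1/10000 m
Superposition: y = Σ y_i = -19/6400 m ≈ -0.002969 m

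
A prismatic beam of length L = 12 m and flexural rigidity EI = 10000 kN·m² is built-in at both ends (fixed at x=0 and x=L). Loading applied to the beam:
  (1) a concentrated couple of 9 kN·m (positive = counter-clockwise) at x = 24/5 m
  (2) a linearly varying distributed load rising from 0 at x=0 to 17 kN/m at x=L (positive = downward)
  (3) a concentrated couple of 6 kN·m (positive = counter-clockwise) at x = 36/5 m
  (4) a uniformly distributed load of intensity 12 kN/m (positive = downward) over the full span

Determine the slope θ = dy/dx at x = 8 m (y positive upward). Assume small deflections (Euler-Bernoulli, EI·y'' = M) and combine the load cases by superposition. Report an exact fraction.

Load 1 — applied couple M₀=9 kN·m at a=24/5 m (b=L-a=36/5):
  θ_1 = (R_Ax²/2 - M_Ax - M₀(x-a))/EI  [x>a] with R_A=27/25, M_A=27/25 = ((27/25)·8²/2 - (27/25)·8 - 9·(8-(24/5)))/10000 = -9/31250 rad
Load 2 — triangular load w₀=17 kN/m (0→w₀ over full span):
  θ_2 = -w₀(2x(L-x)(L-2x)(x+2L)+x²(L-x)²)/(120LEI) = -17·(2·8·(12-8)·(12-2·8)·(8+2·12)+8²·(12-8)²)/(120·12·10000) = 238/28125 rad
Load 3 — applied couple M₀=6 kN·m at a=36/5 m (b=L-a=24/5):
  θ_3 = (R_Ax²/2 - M_Ax - M₀(x-a))/EI  [x>a] with R_A=18/25, M_A=48/25 = ((18/25)·8²/2 - (48/25)·8 - 6·(8-(36/5)))/10000 = 9/31250 rad
Load 4 — uniform load w=12 kN/m over full span:
  θ_4 = -wx(L-x)(L-2x)/(12EI) = -12·8·(12-8)·(12-2·8)/(12·10000) = 8/625 rad
Superposition: θ = Σ θ_i = 598/28125 rad ≈ 0.021262 rad

θ(8) = 598/28125 rad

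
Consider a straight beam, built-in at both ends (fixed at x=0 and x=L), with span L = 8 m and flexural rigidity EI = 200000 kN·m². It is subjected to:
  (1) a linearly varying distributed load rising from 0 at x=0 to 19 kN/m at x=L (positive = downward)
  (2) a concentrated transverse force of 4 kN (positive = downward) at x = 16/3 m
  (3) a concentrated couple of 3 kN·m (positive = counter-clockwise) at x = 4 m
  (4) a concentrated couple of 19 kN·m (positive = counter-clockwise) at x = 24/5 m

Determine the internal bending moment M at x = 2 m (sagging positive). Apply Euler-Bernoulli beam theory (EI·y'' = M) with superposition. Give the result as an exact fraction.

M(2) = 14789/5400 kN·m

Load 1 — triangular load w₀=19 kN/m (0→w₀ over full span):
  M_1 = 3w₀Lx/20 - w₀L²/30 - w₀x³/(6L) = 3·19·8·2/20 - 19·8²/30 - 19·2³/(6·8) = 19/10 kN·m
Load 2 — point force P=4 kN at a=16/3 m (b=L-a=8/3):
  M_2 = Pb²(3a+b)x/L³ - Pab²/L²  [x≤a] = 4·(8/3)²·(3·(16/3)+(8/3))·2/8³ - 4·(16/3)·(8/3)²/8² = -8/27 kN·m
Load 3 — applied couple M₀=3 kN·m at a=4 m (b=L-a=4):
  M_3 = R_Ax - M_A  [x≤a] with R_A=9/16, M_A=3/4 = (9/16)·2 - (3/4) = 3/8 kN·m
Load 4 — applied couple M₀=19 kN·m at a=24/5 m (b=L-a=16/5):
  M_4 = R_Ax - M_A  [x≤a] with R_A=171/50, M_A=152/25 = (171/50)·2 - (152/25) = 19/25 kN·m
Superposition: M = Σ M_i = 14789/5400 kN·m ≈ 2.738704 kN·m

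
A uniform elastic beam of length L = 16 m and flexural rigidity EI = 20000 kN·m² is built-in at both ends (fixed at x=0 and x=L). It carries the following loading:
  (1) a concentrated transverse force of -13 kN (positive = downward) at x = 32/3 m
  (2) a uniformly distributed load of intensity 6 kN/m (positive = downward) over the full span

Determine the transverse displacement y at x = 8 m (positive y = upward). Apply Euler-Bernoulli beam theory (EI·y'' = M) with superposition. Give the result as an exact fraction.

y(8) = -2072/50625 m

Load 1 — point force P=-13 kN at a=32/3 m (b=L-a=16/3):
  y_1 = -Pb²x²(3aL-(3a+b)x)/(6L³EI)  [x≤a] = -(-13)·(16/3)²·8²·(3·(32/3)·16-(3·(32/3)+(16/3))·8)/(6·16³·20000) = 104/10125 m
Load 2 — uniform load w=6 kN/m over full span:
  y_2 = -wx²(L-x)²/(24EI) = -6·8²·(16-8)²/(24·20000) = -32/625 m
Superposition: y = Σ y_i = -2072/50625 m ≈ -0.040928 m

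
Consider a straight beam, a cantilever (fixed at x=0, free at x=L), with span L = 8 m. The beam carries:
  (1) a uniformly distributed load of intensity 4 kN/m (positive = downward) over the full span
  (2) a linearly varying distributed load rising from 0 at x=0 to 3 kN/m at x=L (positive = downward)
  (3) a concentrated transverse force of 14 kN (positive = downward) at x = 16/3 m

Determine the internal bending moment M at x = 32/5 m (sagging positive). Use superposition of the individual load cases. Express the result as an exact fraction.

Load 1 — uniform load w=4 kN/m over full span:
  M_1 = -w(L-x)²/2 = -4·(8-(32/5))²/2 = -128/25 kN·m
Load 2 — triangular load w₀=3 kN/m (0→w₀ over full span):
  M_2 = w₀Lx/2 - w₀L²/3 - w₀x³/(6L) = 3·8·(32/5)/2 - 3·8²/3 - 3·(32/5)³/(6·8) = -448/125 kN·m
Load 3 — point force P=14 kN at a=16/3 m (b=L-a=8/3):
  M_3 = 0  [x>a] = 0 kN·m
Superposition: M = Σ M_i = -1088/125 kN·m ≈ -8.704000 kN·m

M(32/5) = -1088/125 kN·m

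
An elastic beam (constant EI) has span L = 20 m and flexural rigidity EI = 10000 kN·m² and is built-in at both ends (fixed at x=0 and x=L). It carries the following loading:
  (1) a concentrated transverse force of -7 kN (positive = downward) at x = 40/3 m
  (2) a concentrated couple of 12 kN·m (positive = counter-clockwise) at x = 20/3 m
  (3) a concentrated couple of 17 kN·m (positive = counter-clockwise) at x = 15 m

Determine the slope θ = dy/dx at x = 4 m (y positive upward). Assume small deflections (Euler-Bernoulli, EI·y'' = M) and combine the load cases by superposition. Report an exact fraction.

Load 1 — point force P=-7 kN at a=40/3 m (b=L-a=20/3):
  θ_1 = -Pb²x(2aL-(3a+b)x)/(2L³EI)  [x≤a] = -(-7)·(20/3)²·4·(2·(40/3)·20-(3·(40/3)+(20/3))·4)/(2·20³·10000) = 91/33750 rad
Load 2 — applied couple M₀=12 kN·m at a=20/3 m (b=L-a=40/3):
  θ_2 = (R_Ax²/2 - M_Ax)/EI  [x≤a] with R_A=4/5, M_A=0 = ((4/5)·4²/2 - 0·4)/10000 = 2/3125 rad
Load 3 — applied couple M₀=17 kN·m at a=15 m (b=L-a=5):
  θ_3 = (R_Ax²/2 - M_Ax)/EI  [x≤a] with R_A=153/160, M_A=85/16 = ((153/160)·4²/2 - (85/16)·4)/10000 = -17/12500 rad
Superposition: θ = Σ θ_i = 667/337500 rad ≈ 0.001976 rad

θ(4) = 667/337500 rad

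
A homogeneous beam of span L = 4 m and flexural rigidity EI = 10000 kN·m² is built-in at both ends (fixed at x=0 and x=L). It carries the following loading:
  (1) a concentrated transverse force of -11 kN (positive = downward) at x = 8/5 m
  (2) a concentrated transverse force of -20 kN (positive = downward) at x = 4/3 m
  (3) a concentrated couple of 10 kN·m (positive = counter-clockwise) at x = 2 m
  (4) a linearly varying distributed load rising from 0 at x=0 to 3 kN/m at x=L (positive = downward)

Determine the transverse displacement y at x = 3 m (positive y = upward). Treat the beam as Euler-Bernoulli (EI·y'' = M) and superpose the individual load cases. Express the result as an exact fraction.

y(3) = 46289/129600000 m

Load 1 — point force P=-11 kN at a=8/5 m (b=L-a=12/5):
  y_1 = -Pa²(L-x)²(3bL-(3b+a)(L-x))/(6L³EI)  [x>a] = -(-11)·(8/5)²·(4-3)²·(3·(12/5)·4-(3·(12/5)+(8/5))·(4-3))/(6·4³·10000) = 11/75000 m
Load 2 — point force P=-20 kN at a=4/3 m (b=L-a=8/3):
  y_2 = -Pa²(L-x)²(3bL-(3b+a)(L-x))/(6L³EI)  [x>a] = -(-20)·(4/3)²·(4-3)²·(3·(8/3)·4-(3·(8/3)+(4/3))·(4-3))/(6·4³·10000) = 17/81000 m
Load 3 — applied couple M₀=10 kN·m at a=2 m (b=L-a=2):
  y_3 = (R_Ax³/6 - M_Ax²/2 - M₀(x-a)²/2)/EI  [x>a] with R_A=15/4, M_A=5/2 = ((15/4)·3³/6 - (5/2)·3²/2 - 10·(3-2)²/2)/10000 = 1/16000 m
Load 4 — triangular load w₀=3 kN/m (0→w₀ over full span):
  y_4 = -w₀x²(L-x)²(x+2L)/(120LEI) = -3·3²·(4-3)²·(3+2·4)/(120·4·10000) = -99/1600000 m
Superposition: y = Σ y_i = 46289/129600000 m ≈ 0.000357 m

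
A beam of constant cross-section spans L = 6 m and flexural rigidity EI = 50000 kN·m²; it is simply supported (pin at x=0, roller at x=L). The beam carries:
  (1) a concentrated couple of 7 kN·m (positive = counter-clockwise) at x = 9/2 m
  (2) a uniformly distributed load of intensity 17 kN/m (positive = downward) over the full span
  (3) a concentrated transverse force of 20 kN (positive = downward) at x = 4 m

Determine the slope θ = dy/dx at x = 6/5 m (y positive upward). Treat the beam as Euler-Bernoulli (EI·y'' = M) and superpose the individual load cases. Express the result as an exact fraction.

Load 1 — applied couple M₀=7 kN·m at a=9/2 m (b=L-a=3/2):
  θ_1 = (M₀x²/(2L)+C₁)/EI  [x≤a] with C₁=M₀(3b²-L²)/(6L)=-91/16 = (7·(6/5)²/(2·6)+(-91/16))/50000 = -1939/20000000 rad
Load 2 — uniform load w=17 kN/m over full span:
  θ_2 = -w(L³-6Lx²+4x³)/(24EI) = -17·(6³-6·6·(6/5)²+4·(6/5)³)/(24·50000) = -15147/6250000 rad
Load 3 — point force P=20 kN at a=4 m (b=L-a=2):
  θ_3 = -Pb(L²-b²-3x²)/(6LEI)  [x≤a] = -20·2·(6²-2²-3·(6/5)²)/(6·6·50000) = -173/281250 rad
Superposition: θ = Σ θ_i = -2822023/900000000 rad ≈ -0.003136 rad

θ(6/5) = -2822023/900000000 rad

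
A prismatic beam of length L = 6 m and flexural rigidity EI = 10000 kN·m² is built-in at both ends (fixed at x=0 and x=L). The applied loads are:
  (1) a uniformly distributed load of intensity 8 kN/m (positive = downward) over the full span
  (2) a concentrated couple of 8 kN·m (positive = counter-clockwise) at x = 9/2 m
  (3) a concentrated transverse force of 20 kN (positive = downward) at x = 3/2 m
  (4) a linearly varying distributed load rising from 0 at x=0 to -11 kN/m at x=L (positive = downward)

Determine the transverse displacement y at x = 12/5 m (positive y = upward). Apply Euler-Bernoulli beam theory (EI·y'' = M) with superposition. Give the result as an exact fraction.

Load 1 — uniform load w=8 kN/m over full span:
  y_1 = -wx²(L-x)²/(24EI) = -8·(12/5)²·(6-(12/5))²/(24·10000) = -972/390625 m
Load 2 — applied couple M₀=8 kN·m at a=9/2 m (b=L-a=3/2):
  y_2 = (R_Ax³/6 - M_Ax²/2)/EI  [x≤a] with R_A=3/2, M_A=5/2 = ((3/2)·(12/5)³/6 - (5/2)·(12/5)²/2)/10000 = -117/312500 m
Load 3 — point force P=20 kN at a=3/2 m (b=L-a=9/2):
  y_3 = -Pa²(L-x)²(3bL-(3b+a)(L-x))/(6L³EI)  [x>a] = -20·(3/2)²·(6-(12/5))²·(3·(9/2)·6-(3·(9/2)+(3/2))·(6-(12/5)))/(6·6³·10000) = -243/200000 m
Load 4 — triangular load w₀=-11 kN/m (0→w₀ over full span):
  y_4 = -w₀x²(L-x)²(x+2L)/(120LEI) = -(-11)·(12/5)²·(6-(12/5))²·((12/5)+2·6)/(120·6·10000) = 16038/9765625 m
Superposition: y = Σ y_i = -1522143/625000000 m ≈ -0.002435 m

y(12/5) = -1522143/625000000 m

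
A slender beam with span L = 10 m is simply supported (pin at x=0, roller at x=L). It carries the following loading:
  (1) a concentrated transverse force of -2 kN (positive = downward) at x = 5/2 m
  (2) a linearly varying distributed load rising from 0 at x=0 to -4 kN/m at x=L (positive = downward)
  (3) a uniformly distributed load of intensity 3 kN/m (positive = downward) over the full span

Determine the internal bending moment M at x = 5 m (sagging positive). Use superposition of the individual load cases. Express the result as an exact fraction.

M(5) = 10 kN·m

Load 1 — point force P=-2 kN at a=5/2 m (b=L-a=15/2):
  M_1 = Pa(L-x)/L  [x>a] = (-2)·(5/2)·(10-5)/10 = -5/2 kN·m
Load 2 — triangular load w₀=-4 kN/m (0→w₀ over full span):
  M_2 = w₀Lx/6 - w₀x³/(6L) = (-4)·10·5/6 - (-4)·5³/(6·10) = -25 kN·m
Load 3 — uniform load w=3 kN/m over full span:
  M_3 = wx(L-x)/2 = 3·5·(10-5)/2 = 75/2 kN·m
Superposition: M = Σ M_i = 10 kN·m ≈ 10.000000 kN·m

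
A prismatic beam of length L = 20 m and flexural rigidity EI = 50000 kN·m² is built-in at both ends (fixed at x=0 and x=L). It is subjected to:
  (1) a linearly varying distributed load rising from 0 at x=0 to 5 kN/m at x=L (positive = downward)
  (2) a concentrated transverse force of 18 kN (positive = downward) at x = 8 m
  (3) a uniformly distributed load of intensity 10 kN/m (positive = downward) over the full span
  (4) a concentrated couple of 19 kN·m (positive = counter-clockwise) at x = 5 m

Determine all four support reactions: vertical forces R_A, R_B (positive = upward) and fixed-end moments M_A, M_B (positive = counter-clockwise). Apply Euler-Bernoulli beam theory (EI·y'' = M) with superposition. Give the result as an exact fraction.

R_A = 510931/4000 kN, M_A = 179311/400 kN·m, R_B = 561069/4000 kN, M_B = -554347/1200 kN·m

Load 1 — triangular load w₀=5 kN/m (0→w₀ over full span):
  R_A = 3w₀L/20 = 3·5·20/20 = 15 kN
  M_A = w₀L²/30 = 5·20²/30 = 200/3 kN·m
  R_B = 7w₀L/20 = 7·5·20/20 = 35 kN
  M_B = -w₀L²/20 = -5·20²/20 = -100 kN·m
Load 2 — point force P=18 kN at a=8 m (b=L-a=12):
  R_A = Pb²(3a+b)/L³ = 18·12²·(3·8+12)/20³ = 1458/125 kN
  M_A = Pab²/L² = 18·8·12²/20² = 1296/25 kN·m
  R_B = Pa²(a+3b)/L³ = 18·8²·(8+3·12)/20³ = 792/125 kN
  M_B = -Pa²b/L² = -18·8²·12/20² = -864/25 kN·m
Load 3 — uniform load w=10 kN/m over full span:
  R_A = wL/2 = 10·20/2 = 100 kN
  M_A = wL²/12 = 10·20²/12 = 1000/3 kN·m
  R_B = wL/2 = 10·20/2 = 100 kN
  M_B = -wL²/12 = -10·20²/12 = -1000/3 kN·m
Load 4 — applied couple M₀=19 kN·m at a=5 m (b=L-a=15):
  R_A = 6M₀ab/L³ = 6·19·5·15/20³ = 171/160 kN
  M_A = M₀b(2a-b)/L² = 19·15·(2·5-15)/20² = -57/16 kN·m
  R_B = -6M₀ab/L³ = -6·19·5·15/20³ = -171/160 kN
  M_B = M₀a(2b-a)/L² = 19·5·(2·15-5)/20² = 95/16 kN·m
Superposition: R_A = 510931/4000 kN, M_A = 179311/400 kN·m, R_B = 561069/4000 kN, M_B = -554347/1200 kN·m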